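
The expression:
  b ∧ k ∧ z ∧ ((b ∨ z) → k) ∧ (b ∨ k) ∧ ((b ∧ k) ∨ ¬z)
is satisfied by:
  {z: True, b: True, k: True}


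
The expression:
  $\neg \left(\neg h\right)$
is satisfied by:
  {h: True}


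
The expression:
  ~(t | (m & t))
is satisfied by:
  {t: False}


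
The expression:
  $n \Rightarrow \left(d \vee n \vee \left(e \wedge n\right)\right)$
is always true.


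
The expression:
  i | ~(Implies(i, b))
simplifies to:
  i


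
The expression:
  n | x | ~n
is always true.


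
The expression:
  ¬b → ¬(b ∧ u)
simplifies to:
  True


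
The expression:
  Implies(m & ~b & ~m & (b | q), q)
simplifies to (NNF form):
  True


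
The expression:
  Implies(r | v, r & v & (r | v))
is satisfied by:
  {v: False, r: False}
  {r: True, v: True}


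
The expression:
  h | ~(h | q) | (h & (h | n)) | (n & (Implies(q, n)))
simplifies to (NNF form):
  h | n | ~q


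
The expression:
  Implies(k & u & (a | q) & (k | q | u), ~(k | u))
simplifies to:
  ~k | ~u | (~a & ~q)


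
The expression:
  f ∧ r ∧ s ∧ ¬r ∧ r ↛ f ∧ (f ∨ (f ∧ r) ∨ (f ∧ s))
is never true.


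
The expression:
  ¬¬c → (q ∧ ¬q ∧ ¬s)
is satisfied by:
  {c: False}


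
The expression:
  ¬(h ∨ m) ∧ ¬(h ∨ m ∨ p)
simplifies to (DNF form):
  ¬h ∧ ¬m ∧ ¬p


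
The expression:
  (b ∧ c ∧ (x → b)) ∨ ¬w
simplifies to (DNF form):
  (b ∧ c) ∨ ¬w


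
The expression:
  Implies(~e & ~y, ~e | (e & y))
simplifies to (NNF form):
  True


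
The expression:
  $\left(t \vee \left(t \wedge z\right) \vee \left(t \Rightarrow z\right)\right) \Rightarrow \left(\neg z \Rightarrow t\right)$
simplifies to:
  $t \vee z$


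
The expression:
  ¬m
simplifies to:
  ¬m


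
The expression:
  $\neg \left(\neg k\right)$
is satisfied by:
  {k: True}


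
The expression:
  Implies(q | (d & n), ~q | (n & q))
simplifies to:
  n | ~q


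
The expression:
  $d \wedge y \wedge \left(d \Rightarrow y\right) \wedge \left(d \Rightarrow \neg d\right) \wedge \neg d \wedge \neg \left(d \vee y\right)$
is never true.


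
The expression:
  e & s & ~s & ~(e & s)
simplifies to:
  False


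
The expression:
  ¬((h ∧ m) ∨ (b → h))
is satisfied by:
  {b: True, h: False}


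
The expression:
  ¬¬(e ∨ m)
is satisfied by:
  {m: True, e: True}
  {m: True, e: False}
  {e: True, m: False}


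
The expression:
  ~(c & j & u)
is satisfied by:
  {u: False, c: False, j: False}
  {j: True, u: False, c: False}
  {c: True, u: False, j: False}
  {j: True, c: True, u: False}
  {u: True, j: False, c: False}
  {j: True, u: True, c: False}
  {c: True, u: True, j: False}


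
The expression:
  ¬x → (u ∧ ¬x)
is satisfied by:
  {x: True, u: True}
  {x: True, u: False}
  {u: True, x: False}


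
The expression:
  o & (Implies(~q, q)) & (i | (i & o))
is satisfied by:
  {i: True, o: True, q: True}


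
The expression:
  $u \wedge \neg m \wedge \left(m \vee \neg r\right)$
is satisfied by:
  {u: True, r: False, m: False}


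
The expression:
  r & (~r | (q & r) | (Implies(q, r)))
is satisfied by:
  {r: True}


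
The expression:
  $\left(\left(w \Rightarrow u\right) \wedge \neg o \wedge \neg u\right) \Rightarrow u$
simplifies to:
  $o \vee u \vee w$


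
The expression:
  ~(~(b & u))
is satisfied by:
  {u: True, b: True}


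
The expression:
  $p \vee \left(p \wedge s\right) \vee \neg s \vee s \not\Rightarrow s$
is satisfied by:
  {p: True, s: False}
  {s: False, p: False}
  {s: True, p: True}


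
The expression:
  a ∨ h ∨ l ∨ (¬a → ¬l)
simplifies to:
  True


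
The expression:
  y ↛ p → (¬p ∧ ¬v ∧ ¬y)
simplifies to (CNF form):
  p ∨ ¬y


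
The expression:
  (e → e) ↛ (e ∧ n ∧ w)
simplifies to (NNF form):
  ¬e ∨ ¬n ∨ ¬w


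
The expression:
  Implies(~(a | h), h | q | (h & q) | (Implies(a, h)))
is always true.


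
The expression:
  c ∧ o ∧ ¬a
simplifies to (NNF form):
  c ∧ o ∧ ¬a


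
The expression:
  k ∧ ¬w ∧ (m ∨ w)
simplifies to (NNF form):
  k ∧ m ∧ ¬w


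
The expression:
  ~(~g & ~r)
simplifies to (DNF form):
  g | r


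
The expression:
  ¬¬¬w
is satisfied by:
  {w: False}


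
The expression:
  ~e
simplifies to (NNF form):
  ~e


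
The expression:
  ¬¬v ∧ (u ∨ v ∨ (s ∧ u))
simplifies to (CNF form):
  v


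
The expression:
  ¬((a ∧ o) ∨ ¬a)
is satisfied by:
  {a: True, o: False}


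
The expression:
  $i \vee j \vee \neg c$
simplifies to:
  $i \vee j \vee \neg c$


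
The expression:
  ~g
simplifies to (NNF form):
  ~g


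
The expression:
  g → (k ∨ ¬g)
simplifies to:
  k ∨ ¬g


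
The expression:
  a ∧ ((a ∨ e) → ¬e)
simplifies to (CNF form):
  a ∧ ¬e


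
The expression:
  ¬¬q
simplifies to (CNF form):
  q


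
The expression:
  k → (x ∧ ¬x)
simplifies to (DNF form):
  ¬k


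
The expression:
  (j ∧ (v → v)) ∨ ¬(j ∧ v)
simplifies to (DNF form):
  True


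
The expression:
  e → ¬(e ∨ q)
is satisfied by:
  {e: False}


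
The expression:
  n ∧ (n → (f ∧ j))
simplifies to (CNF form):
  f ∧ j ∧ n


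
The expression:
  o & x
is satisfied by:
  {x: True, o: True}


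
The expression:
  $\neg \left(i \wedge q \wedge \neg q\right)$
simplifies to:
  $\text{True}$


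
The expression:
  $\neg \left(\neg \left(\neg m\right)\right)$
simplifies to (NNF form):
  $\neg m$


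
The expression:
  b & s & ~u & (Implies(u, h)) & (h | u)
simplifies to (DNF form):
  b & h & s & ~u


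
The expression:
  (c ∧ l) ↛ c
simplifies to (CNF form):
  False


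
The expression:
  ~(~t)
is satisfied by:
  {t: True}


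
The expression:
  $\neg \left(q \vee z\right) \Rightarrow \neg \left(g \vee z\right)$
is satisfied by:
  {q: True, z: True, g: False}
  {q: True, g: False, z: False}
  {z: True, g: False, q: False}
  {z: False, g: False, q: False}
  {q: True, z: True, g: True}
  {q: True, g: True, z: False}
  {z: True, g: True, q: False}


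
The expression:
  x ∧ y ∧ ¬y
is never true.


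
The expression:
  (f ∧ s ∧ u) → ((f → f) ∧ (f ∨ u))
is always true.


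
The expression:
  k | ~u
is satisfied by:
  {k: True, u: False}
  {u: False, k: False}
  {u: True, k: True}


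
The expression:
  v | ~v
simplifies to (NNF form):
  True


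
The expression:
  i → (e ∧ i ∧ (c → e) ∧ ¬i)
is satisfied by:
  {i: False}


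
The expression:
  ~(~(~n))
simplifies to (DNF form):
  ~n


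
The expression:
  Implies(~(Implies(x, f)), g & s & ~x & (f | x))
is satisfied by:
  {f: True, x: False}
  {x: False, f: False}
  {x: True, f: True}


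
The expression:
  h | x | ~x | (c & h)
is always true.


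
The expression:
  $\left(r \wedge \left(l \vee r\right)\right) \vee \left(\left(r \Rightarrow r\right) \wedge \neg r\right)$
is always true.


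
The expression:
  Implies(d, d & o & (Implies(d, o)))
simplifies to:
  o | ~d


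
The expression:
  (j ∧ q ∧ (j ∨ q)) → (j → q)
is always true.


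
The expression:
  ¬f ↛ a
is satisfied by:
  {a: True, f: False}
  {f: False, a: False}
  {f: True, a: True}


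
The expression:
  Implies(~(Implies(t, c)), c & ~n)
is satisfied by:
  {c: True, t: False}
  {t: False, c: False}
  {t: True, c: True}


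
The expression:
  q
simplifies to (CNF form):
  q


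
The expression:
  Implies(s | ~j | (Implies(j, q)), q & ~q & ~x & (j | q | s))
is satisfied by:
  {j: True, q: False, s: False}


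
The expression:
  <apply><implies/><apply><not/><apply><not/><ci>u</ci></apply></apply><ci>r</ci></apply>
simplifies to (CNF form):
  <apply><or/><ci>r</ci><apply><not/><ci>u</ci></apply></apply>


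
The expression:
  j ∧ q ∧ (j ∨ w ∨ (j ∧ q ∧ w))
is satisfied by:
  {j: True, q: True}


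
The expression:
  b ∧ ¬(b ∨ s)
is never true.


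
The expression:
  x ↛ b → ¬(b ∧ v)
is always true.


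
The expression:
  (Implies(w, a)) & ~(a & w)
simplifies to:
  ~w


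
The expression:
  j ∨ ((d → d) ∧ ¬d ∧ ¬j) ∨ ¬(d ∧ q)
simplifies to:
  j ∨ ¬d ∨ ¬q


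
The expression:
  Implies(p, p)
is always true.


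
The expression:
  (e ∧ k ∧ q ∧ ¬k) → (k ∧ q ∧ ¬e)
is always true.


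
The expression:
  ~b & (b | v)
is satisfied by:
  {v: True, b: False}


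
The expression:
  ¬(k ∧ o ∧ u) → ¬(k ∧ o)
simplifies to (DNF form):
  u ∨ ¬k ∨ ¬o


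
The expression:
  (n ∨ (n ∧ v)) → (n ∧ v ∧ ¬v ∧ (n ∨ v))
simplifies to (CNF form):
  ¬n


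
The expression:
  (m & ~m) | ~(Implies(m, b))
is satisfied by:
  {m: True, b: False}


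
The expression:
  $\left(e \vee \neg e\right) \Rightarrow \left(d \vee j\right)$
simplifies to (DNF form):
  $d \vee j$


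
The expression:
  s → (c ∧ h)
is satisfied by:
  {c: True, h: True, s: False}
  {c: True, h: False, s: False}
  {h: True, c: False, s: False}
  {c: False, h: False, s: False}
  {c: True, s: True, h: True}


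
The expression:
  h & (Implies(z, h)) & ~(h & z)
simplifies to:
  h & ~z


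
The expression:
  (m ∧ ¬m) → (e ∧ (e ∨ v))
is always true.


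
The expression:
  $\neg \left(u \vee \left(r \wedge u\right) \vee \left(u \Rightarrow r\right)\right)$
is never true.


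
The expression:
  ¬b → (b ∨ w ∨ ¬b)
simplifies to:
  True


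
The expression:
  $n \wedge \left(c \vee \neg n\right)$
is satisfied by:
  {c: True, n: True}


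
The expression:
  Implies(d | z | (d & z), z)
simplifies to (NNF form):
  z | ~d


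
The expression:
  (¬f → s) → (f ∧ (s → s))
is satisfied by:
  {f: True, s: False}
  {s: False, f: False}
  {s: True, f: True}


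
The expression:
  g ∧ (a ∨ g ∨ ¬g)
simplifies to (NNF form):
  g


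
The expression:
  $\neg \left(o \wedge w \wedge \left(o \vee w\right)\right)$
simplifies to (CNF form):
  $\neg o \vee \neg w$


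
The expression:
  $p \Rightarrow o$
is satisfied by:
  {o: True, p: False}
  {p: False, o: False}
  {p: True, o: True}


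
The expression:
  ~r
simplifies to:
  ~r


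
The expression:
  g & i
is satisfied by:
  {i: True, g: True}


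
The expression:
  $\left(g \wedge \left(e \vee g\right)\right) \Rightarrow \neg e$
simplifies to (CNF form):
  $\neg e \vee \neg g$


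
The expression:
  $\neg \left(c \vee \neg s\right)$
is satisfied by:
  {s: True, c: False}


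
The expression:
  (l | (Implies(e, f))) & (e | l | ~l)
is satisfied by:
  {l: True, f: True, e: False}
  {l: True, f: False, e: False}
  {f: True, l: False, e: False}
  {l: False, f: False, e: False}
  {l: True, e: True, f: True}
  {l: True, e: True, f: False}
  {e: True, f: True, l: False}


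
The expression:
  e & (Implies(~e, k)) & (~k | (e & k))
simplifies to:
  e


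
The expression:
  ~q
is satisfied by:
  {q: False}


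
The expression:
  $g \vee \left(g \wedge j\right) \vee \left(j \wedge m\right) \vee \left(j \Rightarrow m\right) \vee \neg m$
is always true.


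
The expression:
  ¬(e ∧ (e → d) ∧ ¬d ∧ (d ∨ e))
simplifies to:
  True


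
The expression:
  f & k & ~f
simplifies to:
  False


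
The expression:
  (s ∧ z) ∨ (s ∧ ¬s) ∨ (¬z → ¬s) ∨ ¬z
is always true.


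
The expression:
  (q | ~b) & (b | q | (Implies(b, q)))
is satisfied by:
  {q: True, b: False}
  {b: False, q: False}
  {b: True, q: True}


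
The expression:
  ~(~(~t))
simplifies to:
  ~t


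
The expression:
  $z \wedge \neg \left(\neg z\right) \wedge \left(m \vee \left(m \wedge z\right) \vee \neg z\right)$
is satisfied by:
  {z: True, m: True}


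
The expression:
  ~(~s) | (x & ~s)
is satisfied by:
  {x: True, s: True}
  {x: True, s: False}
  {s: True, x: False}


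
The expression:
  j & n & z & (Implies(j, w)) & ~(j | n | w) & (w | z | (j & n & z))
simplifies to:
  False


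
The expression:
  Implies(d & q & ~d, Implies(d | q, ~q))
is always true.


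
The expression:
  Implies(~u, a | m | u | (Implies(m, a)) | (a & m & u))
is always true.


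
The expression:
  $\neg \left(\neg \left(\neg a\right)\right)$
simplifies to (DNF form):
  $\neg a$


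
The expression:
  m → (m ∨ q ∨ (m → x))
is always true.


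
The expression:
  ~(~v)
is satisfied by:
  {v: True}


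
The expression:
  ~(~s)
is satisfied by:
  {s: True}


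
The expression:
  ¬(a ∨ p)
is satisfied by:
  {p: False, a: False}


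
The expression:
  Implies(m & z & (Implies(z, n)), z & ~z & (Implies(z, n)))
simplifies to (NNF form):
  ~m | ~n | ~z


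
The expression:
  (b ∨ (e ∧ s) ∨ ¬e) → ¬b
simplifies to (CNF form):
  ¬b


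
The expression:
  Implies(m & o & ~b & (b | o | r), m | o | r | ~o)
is always true.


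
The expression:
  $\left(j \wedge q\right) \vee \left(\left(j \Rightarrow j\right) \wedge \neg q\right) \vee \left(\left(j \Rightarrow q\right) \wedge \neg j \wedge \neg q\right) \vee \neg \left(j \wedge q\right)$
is always true.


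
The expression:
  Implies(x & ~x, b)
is always true.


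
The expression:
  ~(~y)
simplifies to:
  y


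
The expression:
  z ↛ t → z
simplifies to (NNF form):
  True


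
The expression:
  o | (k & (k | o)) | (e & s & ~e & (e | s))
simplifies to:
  k | o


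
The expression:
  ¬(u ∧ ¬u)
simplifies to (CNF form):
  True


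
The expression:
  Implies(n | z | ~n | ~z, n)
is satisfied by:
  {n: True}


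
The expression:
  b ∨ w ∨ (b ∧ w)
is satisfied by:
  {b: True, w: True}
  {b: True, w: False}
  {w: True, b: False}


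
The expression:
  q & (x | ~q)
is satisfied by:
  {x: True, q: True}


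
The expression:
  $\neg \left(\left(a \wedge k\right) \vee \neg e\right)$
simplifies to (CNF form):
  $e \wedge \left(\neg a \vee \neg k\right)$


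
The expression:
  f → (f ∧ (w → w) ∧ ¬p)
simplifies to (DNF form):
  ¬f ∨ ¬p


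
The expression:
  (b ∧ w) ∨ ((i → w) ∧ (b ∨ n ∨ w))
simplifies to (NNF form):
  w ∨ (b ∧ ¬i) ∨ (n ∧ ¬i)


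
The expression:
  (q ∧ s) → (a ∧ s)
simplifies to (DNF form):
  a ∨ ¬q ∨ ¬s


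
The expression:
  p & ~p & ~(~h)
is never true.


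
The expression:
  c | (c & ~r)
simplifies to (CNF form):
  c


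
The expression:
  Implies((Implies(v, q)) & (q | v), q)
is always true.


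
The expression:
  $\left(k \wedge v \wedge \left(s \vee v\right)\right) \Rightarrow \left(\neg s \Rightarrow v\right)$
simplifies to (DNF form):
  $\text{True}$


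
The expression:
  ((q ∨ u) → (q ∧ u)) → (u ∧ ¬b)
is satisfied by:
  {u: True, b: False, q: False}
  {u: True, q: True, b: False}
  {u: True, b: True, q: False}
  {q: True, b: False, u: False}
  {q: True, b: True, u: False}


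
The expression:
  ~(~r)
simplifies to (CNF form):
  r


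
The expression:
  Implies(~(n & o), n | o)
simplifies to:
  n | o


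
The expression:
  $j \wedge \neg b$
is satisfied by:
  {j: True, b: False}


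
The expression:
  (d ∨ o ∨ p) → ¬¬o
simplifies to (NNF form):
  o ∨ (¬d ∧ ¬p)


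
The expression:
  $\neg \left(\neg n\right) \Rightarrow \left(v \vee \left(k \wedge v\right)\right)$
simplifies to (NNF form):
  $v \vee \neg n$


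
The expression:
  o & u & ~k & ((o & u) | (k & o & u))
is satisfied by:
  {u: True, o: True, k: False}


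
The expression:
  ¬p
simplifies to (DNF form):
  ¬p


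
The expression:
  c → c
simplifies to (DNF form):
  True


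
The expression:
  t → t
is always true.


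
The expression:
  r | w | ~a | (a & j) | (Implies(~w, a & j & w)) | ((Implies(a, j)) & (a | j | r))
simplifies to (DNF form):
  j | r | w | ~a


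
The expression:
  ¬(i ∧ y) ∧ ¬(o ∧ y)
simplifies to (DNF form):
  (¬i ∧ ¬o) ∨ ¬y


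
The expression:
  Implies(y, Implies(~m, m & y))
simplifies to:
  m | ~y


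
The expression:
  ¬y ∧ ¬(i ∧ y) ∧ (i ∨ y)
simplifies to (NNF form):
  i ∧ ¬y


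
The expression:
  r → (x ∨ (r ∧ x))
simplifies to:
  x ∨ ¬r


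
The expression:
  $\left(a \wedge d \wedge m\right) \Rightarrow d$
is always true.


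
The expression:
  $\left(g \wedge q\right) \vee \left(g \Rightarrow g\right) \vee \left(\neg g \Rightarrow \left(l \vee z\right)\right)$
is always true.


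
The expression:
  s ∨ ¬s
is always true.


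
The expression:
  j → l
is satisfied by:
  {l: True, j: False}
  {j: False, l: False}
  {j: True, l: True}


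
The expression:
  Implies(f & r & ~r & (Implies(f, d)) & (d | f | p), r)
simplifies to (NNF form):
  True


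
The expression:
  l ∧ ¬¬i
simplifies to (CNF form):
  i ∧ l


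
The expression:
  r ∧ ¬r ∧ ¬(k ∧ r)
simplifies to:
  False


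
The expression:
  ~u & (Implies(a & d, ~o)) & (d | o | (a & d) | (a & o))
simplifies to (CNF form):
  ~u & (d | o) & (~a | ~d | ~o)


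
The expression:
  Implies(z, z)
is always true.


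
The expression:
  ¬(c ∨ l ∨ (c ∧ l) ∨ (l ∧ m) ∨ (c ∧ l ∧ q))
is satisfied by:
  {l: False, c: False}


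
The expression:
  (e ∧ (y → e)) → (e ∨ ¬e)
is always true.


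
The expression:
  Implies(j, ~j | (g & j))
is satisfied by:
  {g: True, j: False}
  {j: False, g: False}
  {j: True, g: True}


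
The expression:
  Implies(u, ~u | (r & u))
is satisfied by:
  {r: True, u: False}
  {u: False, r: False}
  {u: True, r: True}


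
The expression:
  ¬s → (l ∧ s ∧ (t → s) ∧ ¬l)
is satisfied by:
  {s: True}


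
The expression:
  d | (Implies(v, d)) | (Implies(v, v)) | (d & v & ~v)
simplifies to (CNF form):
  True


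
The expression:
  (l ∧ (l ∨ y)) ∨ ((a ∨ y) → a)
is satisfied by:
  {a: True, l: True, y: False}
  {a: True, l: False, y: False}
  {l: True, a: False, y: False}
  {a: False, l: False, y: False}
  {a: True, y: True, l: True}
  {a: True, y: True, l: False}
  {y: True, l: True, a: False}


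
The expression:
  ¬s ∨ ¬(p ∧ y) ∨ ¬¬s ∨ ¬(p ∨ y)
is always true.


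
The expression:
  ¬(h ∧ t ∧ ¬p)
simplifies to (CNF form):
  p ∨ ¬h ∨ ¬t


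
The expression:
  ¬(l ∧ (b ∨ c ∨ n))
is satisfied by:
  {b: False, c: False, l: False, n: False}
  {n: True, b: False, c: False, l: False}
  {c: True, n: False, b: False, l: False}
  {n: True, c: True, b: False, l: False}
  {b: True, n: False, c: False, l: False}
  {n: True, b: True, c: False, l: False}
  {c: True, b: True, n: False, l: False}
  {n: True, c: True, b: True, l: False}
  {l: True, n: False, b: False, c: False}


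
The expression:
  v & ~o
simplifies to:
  v & ~o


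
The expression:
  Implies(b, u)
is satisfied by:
  {u: True, b: False}
  {b: False, u: False}
  {b: True, u: True}


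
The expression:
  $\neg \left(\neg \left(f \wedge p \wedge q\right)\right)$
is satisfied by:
  {f: True, p: True, q: True}


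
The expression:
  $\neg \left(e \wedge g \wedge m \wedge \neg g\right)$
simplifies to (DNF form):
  $\text{True}$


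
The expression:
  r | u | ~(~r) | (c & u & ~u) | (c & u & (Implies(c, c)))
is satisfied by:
  {r: True, u: True}
  {r: True, u: False}
  {u: True, r: False}


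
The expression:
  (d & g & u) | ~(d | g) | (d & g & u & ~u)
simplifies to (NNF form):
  (d | ~g) & (g | ~d) & (u | ~g)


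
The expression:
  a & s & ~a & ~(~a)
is never true.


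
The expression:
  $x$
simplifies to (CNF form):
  $x$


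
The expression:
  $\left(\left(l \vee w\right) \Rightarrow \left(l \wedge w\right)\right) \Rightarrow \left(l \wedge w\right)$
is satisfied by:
  {l: True, w: True}
  {l: True, w: False}
  {w: True, l: False}


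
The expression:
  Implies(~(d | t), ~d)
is always true.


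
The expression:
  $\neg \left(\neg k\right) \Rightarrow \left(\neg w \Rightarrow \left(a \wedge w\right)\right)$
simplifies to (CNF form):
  $w \vee \neg k$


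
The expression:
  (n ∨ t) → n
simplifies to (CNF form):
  n ∨ ¬t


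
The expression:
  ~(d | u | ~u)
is never true.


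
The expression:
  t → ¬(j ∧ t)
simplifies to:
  ¬j ∨ ¬t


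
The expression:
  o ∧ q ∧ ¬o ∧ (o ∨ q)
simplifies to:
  False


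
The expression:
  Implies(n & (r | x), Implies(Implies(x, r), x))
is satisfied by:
  {x: True, n: False, r: False}
  {n: False, r: False, x: False}
  {r: True, x: True, n: False}
  {r: True, n: False, x: False}
  {x: True, n: True, r: False}
  {n: True, x: False, r: False}
  {r: True, n: True, x: True}


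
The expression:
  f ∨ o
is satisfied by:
  {o: True, f: True}
  {o: True, f: False}
  {f: True, o: False}


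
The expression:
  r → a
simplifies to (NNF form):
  a ∨ ¬r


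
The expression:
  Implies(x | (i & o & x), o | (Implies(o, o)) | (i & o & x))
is always true.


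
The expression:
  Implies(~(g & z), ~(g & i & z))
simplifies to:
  True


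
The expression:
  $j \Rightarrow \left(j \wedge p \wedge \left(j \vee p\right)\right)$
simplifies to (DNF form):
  $p \vee \neg j$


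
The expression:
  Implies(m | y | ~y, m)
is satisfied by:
  {m: True}


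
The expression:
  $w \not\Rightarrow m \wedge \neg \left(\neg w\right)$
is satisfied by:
  {w: True, m: False}


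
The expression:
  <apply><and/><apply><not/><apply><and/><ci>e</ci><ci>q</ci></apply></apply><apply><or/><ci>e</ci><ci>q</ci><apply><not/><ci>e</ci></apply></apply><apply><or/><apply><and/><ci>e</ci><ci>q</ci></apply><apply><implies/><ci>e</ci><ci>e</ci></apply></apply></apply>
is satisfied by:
  {e: False, q: False}
  {q: True, e: False}
  {e: True, q: False}


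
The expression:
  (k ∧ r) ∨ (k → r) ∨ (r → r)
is always true.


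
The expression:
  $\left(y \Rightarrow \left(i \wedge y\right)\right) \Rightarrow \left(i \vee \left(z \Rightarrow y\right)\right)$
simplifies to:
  $i \vee y \vee \neg z$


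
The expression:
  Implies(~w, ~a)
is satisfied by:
  {w: True, a: False}
  {a: False, w: False}
  {a: True, w: True}


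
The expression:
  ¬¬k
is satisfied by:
  {k: True}


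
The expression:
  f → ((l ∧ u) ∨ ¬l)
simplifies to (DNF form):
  u ∨ ¬f ∨ ¬l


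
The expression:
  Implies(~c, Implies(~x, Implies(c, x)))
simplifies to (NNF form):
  True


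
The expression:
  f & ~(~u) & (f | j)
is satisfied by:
  {u: True, f: True}


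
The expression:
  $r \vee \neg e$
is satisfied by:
  {r: True, e: False}
  {e: False, r: False}
  {e: True, r: True}


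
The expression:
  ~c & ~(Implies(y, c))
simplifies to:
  y & ~c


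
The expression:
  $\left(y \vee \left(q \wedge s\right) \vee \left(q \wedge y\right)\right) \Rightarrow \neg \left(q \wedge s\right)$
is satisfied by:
  {s: False, q: False}
  {q: True, s: False}
  {s: True, q: False}


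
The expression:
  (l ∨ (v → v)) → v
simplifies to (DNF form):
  v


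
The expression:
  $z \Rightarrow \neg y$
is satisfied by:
  {z: False, y: False}
  {y: True, z: False}
  {z: True, y: False}


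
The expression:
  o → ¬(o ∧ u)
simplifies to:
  ¬o ∨ ¬u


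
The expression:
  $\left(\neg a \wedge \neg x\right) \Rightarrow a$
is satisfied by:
  {a: True, x: True}
  {a: True, x: False}
  {x: True, a: False}


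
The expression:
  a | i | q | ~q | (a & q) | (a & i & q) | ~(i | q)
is always true.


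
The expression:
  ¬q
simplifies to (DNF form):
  ¬q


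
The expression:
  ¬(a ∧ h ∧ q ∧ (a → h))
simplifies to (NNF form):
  ¬a ∨ ¬h ∨ ¬q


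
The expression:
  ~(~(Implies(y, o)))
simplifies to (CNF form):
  o | ~y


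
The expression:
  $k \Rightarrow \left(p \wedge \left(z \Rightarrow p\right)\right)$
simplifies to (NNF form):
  $p \vee \neg k$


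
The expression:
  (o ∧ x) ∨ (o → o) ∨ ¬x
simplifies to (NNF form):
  True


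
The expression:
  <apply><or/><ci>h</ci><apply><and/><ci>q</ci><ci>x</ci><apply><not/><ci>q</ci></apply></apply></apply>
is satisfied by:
  {h: True}


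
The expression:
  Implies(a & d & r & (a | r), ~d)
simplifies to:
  ~a | ~d | ~r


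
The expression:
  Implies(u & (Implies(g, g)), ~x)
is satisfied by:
  {u: False, x: False}
  {x: True, u: False}
  {u: True, x: False}


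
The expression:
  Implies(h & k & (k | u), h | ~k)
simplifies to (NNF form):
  True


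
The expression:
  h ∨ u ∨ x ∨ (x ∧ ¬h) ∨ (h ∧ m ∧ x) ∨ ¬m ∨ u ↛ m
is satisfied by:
  {h: True, x: True, u: True, m: False}
  {h: True, x: True, m: False, u: False}
  {h: True, u: True, m: False, x: False}
  {h: True, m: False, u: False, x: False}
  {x: True, u: True, m: False, h: False}
  {x: True, m: False, u: False, h: False}
  {u: True, x: False, m: False, h: False}
  {x: False, m: False, u: False, h: False}
  {x: True, h: True, m: True, u: True}
  {x: True, h: True, m: True, u: False}
  {h: True, m: True, u: True, x: False}
  {h: True, m: True, x: False, u: False}
  {u: True, m: True, x: True, h: False}
  {m: True, x: True, h: False, u: False}
  {m: True, u: True, h: False, x: False}


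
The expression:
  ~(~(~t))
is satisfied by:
  {t: False}


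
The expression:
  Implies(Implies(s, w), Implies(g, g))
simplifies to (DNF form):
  True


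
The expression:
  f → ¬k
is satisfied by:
  {k: False, f: False}
  {f: True, k: False}
  {k: True, f: False}


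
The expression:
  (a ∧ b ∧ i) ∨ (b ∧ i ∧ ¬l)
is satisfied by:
  {i: True, a: True, b: True, l: False}
  {i: True, b: True, l: False, a: False}
  {i: True, a: True, l: True, b: True}


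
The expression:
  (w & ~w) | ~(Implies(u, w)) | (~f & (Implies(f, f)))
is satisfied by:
  {u: True, w: False, f: False}
  {w: False, f: False, u: False}
  {u: True, w: True, f: False}
  {w: True, u: False, f: False}
  {f: True, u: True, w: False}


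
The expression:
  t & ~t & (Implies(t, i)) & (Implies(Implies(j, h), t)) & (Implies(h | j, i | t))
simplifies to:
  False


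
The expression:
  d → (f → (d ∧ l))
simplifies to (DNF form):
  l ∨ ¬d ∨ ¬f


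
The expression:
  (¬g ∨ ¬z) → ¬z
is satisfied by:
  {g: True, z: False}
  {z: False, g: False}
  {z: True, g: True}


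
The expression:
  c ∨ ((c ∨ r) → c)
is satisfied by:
  {c: True, r: False}
  {r: False, c: False}
  {r: True, c: True}


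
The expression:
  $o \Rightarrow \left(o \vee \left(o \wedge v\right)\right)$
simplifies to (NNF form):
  $\text{True}$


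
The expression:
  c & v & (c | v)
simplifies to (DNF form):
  c & v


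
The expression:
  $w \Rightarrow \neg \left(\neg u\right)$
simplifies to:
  $u \vee \neg w$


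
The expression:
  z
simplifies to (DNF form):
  z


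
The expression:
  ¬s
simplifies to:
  ¬s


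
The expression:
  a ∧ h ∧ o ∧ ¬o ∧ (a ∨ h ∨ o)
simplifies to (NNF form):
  False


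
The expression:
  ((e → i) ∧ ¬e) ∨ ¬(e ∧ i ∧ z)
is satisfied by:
  {e: False, z: False, i: False}
  {i: True, e: False, z: False}
  {z: True, e: False, i: False}
  {i: True, z: True, e: False}
  {e: True, i: False, z: False}
  {i: True, e: True, z: False}
  {z: True, e: True, i: False}


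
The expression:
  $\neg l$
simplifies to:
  $\neg l$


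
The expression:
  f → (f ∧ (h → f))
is always true.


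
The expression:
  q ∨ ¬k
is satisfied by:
  {q: True, k: False}
  {k: False, q: False}
  {k: True, q: True}


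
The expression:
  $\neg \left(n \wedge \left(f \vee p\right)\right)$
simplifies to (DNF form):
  $\left(\neg f \wedge \neg p\right) \vee \neg n$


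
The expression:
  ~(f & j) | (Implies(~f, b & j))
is always true.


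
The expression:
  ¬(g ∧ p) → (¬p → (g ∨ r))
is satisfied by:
  {r: True, g: True, p: True}
  {r: True, g: True, p: False}
  {r: True, p: True, g: False}
  {r: True, p: False, g: False}
  {g: True, p: True, r: False}
  {g: True, p: False, r: False}
  {p: True, g: False, r: False}


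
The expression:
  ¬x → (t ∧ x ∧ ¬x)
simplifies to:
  x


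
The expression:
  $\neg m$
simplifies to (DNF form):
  $\neg m$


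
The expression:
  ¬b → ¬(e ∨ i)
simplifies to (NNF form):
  b ∨ (¬e ∧ ¬i)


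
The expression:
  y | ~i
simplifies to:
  y | ~i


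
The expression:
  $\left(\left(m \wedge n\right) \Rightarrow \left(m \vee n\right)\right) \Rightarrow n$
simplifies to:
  $n$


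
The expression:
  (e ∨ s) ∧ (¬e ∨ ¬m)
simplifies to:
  (e ∧ ¬m) ∨ (s ∧ ¬e)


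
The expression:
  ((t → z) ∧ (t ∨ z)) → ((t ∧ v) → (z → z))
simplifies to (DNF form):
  True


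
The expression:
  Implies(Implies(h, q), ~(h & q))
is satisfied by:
  {h: False, q: False}
  {q: True, h: False}
  {h: True, q: False}


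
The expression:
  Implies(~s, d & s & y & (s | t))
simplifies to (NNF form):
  s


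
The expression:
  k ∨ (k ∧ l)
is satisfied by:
  {k: True}


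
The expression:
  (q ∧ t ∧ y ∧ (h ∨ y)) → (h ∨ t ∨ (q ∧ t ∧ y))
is always true.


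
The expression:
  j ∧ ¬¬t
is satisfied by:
  {t: True, j: True}


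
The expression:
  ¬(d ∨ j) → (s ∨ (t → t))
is always true.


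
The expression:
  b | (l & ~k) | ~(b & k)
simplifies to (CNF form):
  True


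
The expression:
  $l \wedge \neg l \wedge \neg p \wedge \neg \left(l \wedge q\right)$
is never true.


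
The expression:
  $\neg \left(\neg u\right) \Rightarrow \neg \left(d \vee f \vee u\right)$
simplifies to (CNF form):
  $\neg u$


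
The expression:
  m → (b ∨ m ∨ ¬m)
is always true.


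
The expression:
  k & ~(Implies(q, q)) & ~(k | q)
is never true.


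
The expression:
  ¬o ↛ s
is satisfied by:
  {o: False, s: False}


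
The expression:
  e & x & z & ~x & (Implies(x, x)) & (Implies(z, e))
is never true.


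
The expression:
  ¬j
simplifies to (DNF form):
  ¬j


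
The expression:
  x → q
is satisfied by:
  {q: True, x: False}
  {x: False, q: False}
  {x: True, q: True}


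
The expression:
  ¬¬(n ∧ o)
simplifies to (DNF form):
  n ∧ o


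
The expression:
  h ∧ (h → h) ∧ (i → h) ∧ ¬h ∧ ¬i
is never true.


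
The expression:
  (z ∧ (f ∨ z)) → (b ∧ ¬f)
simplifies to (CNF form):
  (b ∨ ¬z) ∧ (¬f ∨ ¬z)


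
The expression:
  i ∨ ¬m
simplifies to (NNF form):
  i ∨ ¬m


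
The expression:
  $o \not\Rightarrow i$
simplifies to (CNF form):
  $o \wedge \neg i$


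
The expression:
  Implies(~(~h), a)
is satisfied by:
  {a: True, h: False}
  {h: False, a: False}
  {h: True, a: True}


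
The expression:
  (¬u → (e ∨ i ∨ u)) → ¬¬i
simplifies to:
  i ∨ (¬e ∧ ¬u)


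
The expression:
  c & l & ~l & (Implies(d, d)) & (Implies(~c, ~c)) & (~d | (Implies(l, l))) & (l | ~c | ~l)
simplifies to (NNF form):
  False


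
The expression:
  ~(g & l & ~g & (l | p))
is always true.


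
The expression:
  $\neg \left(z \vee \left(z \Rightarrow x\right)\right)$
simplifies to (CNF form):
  $\text{False}$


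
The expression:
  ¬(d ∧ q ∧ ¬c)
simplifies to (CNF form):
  c ∨ ¬d ∨ ¬q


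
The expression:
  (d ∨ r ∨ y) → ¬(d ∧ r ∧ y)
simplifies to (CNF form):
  ¬d ∨ ¬r ∨ ¬y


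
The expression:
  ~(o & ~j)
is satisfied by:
  {j: True, o: False}
  {o: False, j: False}
  {o: True, j: True}


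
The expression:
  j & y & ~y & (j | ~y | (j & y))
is never true.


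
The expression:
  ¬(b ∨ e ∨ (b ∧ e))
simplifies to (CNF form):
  ¬b ∧ ¬e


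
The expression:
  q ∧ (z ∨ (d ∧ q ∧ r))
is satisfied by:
  {d: True, z: True, r: True, q: True}
  {d: True, z: True, q: True, r: False}
  {z: True, r: True, q: True, d: False}
  {z: True, q: True, r: False, d: False}
  {d: True, r: True, q: True, z: False}


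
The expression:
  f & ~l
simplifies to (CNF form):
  f & ~l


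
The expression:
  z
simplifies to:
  z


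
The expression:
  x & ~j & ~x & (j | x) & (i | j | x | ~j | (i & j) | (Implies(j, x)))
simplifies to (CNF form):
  False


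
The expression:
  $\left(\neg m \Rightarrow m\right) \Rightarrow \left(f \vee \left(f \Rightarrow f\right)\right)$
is always true.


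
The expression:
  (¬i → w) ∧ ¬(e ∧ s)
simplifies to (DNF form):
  (i ∧ ¬e) ∨ (i ∧ ¬s) ∨ (w ∧ ¬e) ∨ (w ∧ ¬s)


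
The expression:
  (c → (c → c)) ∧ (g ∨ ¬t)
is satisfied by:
  {g: True, t: False}
  {t: False, g: False}
  {t: True, g: True}


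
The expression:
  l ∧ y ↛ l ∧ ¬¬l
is never true.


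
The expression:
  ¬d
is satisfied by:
  {d: False}


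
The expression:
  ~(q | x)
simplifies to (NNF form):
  ~q & ~x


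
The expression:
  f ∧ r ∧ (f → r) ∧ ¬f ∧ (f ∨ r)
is never true.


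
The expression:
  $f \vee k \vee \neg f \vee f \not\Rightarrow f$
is always true.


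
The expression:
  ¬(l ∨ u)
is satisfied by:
  {u: False, l: False}


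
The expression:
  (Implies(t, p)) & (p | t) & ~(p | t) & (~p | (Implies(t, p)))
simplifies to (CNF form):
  False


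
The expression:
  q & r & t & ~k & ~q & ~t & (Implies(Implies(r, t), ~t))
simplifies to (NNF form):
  False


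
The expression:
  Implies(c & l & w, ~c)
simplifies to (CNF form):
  ~c | ~l | ~w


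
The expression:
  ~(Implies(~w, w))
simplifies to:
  ~w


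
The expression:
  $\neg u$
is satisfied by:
  {u: False}


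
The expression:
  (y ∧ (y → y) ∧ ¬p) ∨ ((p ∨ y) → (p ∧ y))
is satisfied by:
  {y: True, p: False}
  {p: False, y: False}
  {p: True, y: True}


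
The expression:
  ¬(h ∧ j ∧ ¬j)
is always true.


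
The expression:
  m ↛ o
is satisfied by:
  {m: True, o: False}


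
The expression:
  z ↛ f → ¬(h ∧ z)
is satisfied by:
  {f: True, z: False, h: False}
  {f: False, z: False, h: False}
  {h: True, f: True, z: False}
  {h: True, f: False, z: False}
  {z: True, f: True, h: False}
  {z: True, f: False, h: False}
  {z: True, h: True, f: True}


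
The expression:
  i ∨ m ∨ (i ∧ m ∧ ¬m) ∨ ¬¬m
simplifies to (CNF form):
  i ∨ m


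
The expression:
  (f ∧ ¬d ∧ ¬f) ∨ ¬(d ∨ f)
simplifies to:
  ¬d ∧ ¬f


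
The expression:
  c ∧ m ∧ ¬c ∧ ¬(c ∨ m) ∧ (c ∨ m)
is never true.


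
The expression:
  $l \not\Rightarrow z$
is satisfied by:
  {l: True, z: False}


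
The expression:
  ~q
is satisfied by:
  {q: False}


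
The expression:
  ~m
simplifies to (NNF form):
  ~m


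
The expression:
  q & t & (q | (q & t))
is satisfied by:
  {t: True, q: True}


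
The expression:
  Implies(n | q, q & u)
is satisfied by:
  {u: True, n: False, q: False}
  {n: False, q: False, u: False}
  {q: True, u: True, n: False}
  {q: True, n: True, u: True}


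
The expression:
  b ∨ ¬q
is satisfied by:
  {b: True, q: False}
  {q: False, b: False}
  {q: True, b: True}


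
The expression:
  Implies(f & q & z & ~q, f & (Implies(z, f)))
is always true.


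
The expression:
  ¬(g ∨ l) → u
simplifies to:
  g ∨ l ∨ u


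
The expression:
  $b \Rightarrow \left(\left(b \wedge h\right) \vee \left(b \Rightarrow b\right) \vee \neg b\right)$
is always true.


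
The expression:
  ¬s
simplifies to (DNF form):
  ¬s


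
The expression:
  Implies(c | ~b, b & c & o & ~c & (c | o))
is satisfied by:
  {b: True, c: False}


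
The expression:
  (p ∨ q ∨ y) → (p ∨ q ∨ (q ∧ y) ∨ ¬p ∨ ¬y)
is always true.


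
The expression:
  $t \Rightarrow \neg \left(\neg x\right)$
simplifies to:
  $x \vee \neg t$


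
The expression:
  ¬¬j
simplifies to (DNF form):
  j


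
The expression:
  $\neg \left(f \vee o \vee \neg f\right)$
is never true.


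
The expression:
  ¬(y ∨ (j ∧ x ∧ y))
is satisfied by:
  {y: False}


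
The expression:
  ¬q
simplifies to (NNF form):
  ¬q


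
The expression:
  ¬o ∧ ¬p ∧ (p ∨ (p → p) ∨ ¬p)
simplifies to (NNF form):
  ¬o ∧ ¬p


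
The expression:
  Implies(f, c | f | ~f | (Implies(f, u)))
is always true.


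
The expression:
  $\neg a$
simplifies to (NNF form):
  $\neg a$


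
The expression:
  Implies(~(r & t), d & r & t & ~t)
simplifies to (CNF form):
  r & t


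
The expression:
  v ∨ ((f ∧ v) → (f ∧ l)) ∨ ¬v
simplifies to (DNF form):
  True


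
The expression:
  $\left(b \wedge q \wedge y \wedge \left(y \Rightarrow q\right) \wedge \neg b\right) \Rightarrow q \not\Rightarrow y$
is always true.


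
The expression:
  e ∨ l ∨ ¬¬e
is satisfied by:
  {l: True, e: True}
  {l: True, e: False}
  {e: True, l: False}


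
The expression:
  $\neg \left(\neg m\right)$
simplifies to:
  $m$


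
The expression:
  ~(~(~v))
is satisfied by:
  {v: False}


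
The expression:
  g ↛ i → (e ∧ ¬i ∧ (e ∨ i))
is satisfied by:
  {i: True, e: True, g: False}
  {i: True, g: False, e: False}
  {e: True, g: False, i: False}
  {e: False, g: False, i: False}
  {i: True, e: True, g: True}
  {i: True, g: True, e: False}
  {e: True, g: True, i: False}


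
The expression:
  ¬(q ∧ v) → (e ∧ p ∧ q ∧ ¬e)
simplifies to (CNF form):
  q ∧ v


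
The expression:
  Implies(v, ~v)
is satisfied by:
  {v: False}


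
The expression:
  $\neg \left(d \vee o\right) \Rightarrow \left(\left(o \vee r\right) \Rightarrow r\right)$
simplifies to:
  $\text{True}$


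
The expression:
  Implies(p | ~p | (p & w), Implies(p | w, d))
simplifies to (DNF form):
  d | (~p & ~w)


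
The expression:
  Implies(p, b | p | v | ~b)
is always true.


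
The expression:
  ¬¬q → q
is always true.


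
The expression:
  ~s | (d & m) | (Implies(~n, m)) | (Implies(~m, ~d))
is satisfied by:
  {n: True, m: True, s: False, d: False}
  {n: True, s: False, m: False, d: False}
  {m: True, n: False, s: False, d: False}
  {n: False, s: False, m: False, d: False}
  {d: True, n: True, m: True, s: False}
  {d: True, n: True, s: False, m: False}
  {d: True, m: True, n: False, s: False}
  {d: True, n: False, s: False, m: False}
  {n: True, s: True, m: True, d: False}
  {n: True, s: True, d: False, m: False}
  {s: True, m: True, d: False, n: False}
  {s: True, d: False, m: False, n: False}
  {n: True, s: True, d: True, m: True}
  {n: True, s: True, d: True, m: False}
  {s: True, d: True, m: True, n: False}
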